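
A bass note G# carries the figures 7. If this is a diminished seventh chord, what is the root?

The figures 7 mean the root of the chord is in the bass. If G# is the root of a diminished seventh chord, the root is G# (chord tones G#–B–D–F).

G#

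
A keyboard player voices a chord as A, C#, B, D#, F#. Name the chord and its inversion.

The pitch classes A, C#, B, D#, F# arrange in thirds as B–D#–F#–A–C#: a B dominant ninth chord.
With the seventh (A) in the bass, the chord is in third inversion.

B dominant ninth, third inversion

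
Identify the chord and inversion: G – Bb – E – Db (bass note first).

The pitch classes G, Bb, E, Db arrange in thirds as E–G–Bb–Db: an E diminished seventh chord.
With the third (G) in the bass, the chord is in first inversion (figured bass 6/5).

E diminished seventh, first inversion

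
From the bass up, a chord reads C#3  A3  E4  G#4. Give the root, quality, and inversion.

A major seventh, first inversion

Reducing to letter names: C#, A, E, G#. These stack in thirds as A–C#–E–G# — an A major seventh chord.
C# is the third of A major seventh; third in the bass means first inversion (figured bass 6/5).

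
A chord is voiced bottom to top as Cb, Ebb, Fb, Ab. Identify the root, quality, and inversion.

The pitch classes Cb, Ebb, Fb, Ab arrange in thirds as Fb–Ab–Cb–Ebb: an Fb dominant seventh chord.
Cb is the fifth of Fb dominant seventh; fifth in the bass means second inversion (figured bass 4/3).

Fb dominant seventh, second inversion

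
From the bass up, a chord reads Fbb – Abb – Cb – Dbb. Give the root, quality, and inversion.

Dbb minor-major seventh, first inversion

The pitch classes Fbb, Abb, Cb, Dbb arrange in thirds as Dbb–Fbb–Abb–Cb: a Dbb minor-major seventh chord.
The lowest note is Fbb, the third of the chord, so this is first inversion (figured bass 6/5).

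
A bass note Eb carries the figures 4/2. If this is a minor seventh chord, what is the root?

The figures 4/2 mean the seventh of the chord is in the bass. If Eb is the seventh of a minor seventh chord, the root is F (chord tones F–Ab–C–Eb).

F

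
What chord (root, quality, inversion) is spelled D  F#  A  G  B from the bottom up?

The distinct note names are D, F#, A, G, B. Stacked in thirds they read G–B–D–F#–A, which is a major ninth chord on G.
D is the fifth of G major ninth; fifth in the bass means second inversion.

G major ninth, second inversion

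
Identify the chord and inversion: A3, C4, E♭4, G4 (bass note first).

A half-diminished seventh, root position

Reducing to letter names: A, C, Eb, G. These stack in thirds as A–C–Eb–G — an A half-diminished seventh chord.
With the root (A) in the bass, the chord is in root position (figured bass 7).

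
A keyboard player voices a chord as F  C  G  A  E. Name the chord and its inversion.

Reducing to letter names: F, C, G, A, E. These stack in thirds as F–A–C–E–G — an F major ninth chord.
The lowest note is F, the root of the chord, so this is root position.

F major ninth, root position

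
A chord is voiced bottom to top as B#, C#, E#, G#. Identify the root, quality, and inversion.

C# major seventh, third inversion

The distinct note names are B#, C#, E#, G#. Stacked in thirds they read C#–E#–G#–B#, which is a major seventh chord on C#.
B# is the seventh of C# major seventh; seventh in the bass means third inversion (figured bass 4/2).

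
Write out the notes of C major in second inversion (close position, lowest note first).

Spelling C major: C–E–G. In second inversion the fifth is bass, giving G, C, E from the bottom.

G, C, E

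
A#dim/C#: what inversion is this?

first inversion

A#dim/C# means A# diminished with C# in the bass. C# is the third of A# diminished (A#–C#–E), so this is first inversion.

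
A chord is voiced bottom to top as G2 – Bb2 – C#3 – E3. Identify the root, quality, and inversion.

Reducing to letter names: G, Bb, C#, E. These stack in thirds as C#–E–G–Bb — a C# diminished seventh chord.
The lowest note is G, the fifth of the chord, so this is second inversion (figured bass 4/3).

C# diminished seventh, second inversion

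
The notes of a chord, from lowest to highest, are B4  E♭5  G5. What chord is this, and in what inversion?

The distinct note names are B, Eb, G. Stacked in thirds they read Eb–G–B, which is an augmented triad on Eb.
B is the fifth of Eb augmented; fifth in the bass means second inversion (figured bass 6/4).

Eb augmented, second inversion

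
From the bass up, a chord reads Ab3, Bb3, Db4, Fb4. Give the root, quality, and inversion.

Bb half-diminished seventh, third inversion

The pitch classes Ab, Bb, Db, Fb arrange in thirds as Bb–Db–Fb–Ab: a Bb half-diminished seventh chord.
With the seventh (Ab) in the bass, the chord is in third inversion (figured bass 4/2).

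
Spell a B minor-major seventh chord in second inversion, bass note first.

F#, A#, B, D

B minor-major seventh is B–D–F#–A#. Second inversion puts the fifth (F#) in the bass, with the remaining tones above: F#, A#, B, D.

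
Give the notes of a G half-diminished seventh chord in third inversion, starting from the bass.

F, G, Bb, Db

The chord tones are G–Bb–Db–F. With the seventh (F) lowest for third inversion: F, G, Bb, Db.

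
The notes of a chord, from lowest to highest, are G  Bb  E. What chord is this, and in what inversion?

The distinct note names are G, Bb, E. Stacked in thirds they read E–G–Bb, which is a diminished triad on E.
With the third (G) in the bass, the chord is in first inversion (figured bass 6).

E diminished, first inversion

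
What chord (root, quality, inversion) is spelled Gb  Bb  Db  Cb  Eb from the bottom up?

Reducing to letter names: Gb, Bb, Db, Cb, Eb. These stack in thirds as Cb–Eb–Gb–Bb–Db — a Cb major ninth chord.
Gb is the fifth of Cb major ninth; fifth in the bass means second inversion.

Cb major ninth, second inversion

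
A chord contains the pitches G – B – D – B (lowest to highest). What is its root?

G

G, B, D are the tones of a G major triad (G–B–D), making G the root.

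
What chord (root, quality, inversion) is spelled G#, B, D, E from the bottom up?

The pitch classes G#, B, D, E arrange in thirds as E–G#–B–D: an E dominant seventh chord.
G# is the third of E dominant seventh; third in the bass means first inversion (figured bass 6/5).

E dominant seventh, first inversion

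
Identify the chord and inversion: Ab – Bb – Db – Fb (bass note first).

The distinct note names are Ab, Bb, Db, Fb. Stacked in thirds they read Bb–Db–Fb–Ab, which is a half-diminished seventh chord on Bb.
The lowest note is Ab, the seventh of the chord, so this is third inversion (figured bass 4/2).

Bb half-diminished seventh, third inversion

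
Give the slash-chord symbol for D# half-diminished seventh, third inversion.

Third inversion of D# half-diminished seventh has the seventh (C#) in the bass. As a slash chord: D#ø7/C#.

D#ø7/C#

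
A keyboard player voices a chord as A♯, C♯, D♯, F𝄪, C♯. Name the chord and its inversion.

D# dominant seventh, second inversion

Reducing to letter names: A#, C#, D#, F##. These stack in thirds as D#–F##–A#–C# — a D# dominant seventh chord.
A# is the fifth of D# dominant seventh; fifth in the bass means second inversion (figured bass 4/3).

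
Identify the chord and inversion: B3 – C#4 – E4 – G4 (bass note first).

C# half-diminished seventh, third inversion

The distinct note names are B, C#, E, G. Stacked in thirds they read C#–E–G–B, which is a half-diminished seventh chord on C#.
With the seventh (B) in the bass, the chord is in third inversion (figured bass 4/2).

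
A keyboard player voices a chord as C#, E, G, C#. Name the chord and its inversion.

C# diminished, root position

The pitch classes C#, E, G arrange in thirds as C#–E–G: a C# diminished triad.
With the root (C#) in the bass, the chord is in root position (figured bass 5/3).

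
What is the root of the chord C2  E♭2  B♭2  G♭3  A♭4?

C, Eb, Bb, Gb, Ab are the tones of an Ab dominant ninth chord (Ab–C–Eb–Gb–Bb), making Ab the root.

Ab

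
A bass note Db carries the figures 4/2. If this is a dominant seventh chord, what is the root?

The figures 4/2 mean the seventh of the chord is in the bass. If Db is the seventh of a dominant seventh chord, the root is Eb (chord tones Eb–G–Bb–Db).

Eb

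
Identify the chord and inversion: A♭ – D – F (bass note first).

D diminished, second inversion

Reducing to letter names: Ab, D, F. These stack in thirds as D–F–Ab — a D diminished triad.
The lowest note is Ab, the fifth of the chord, so this is second inversion (figured bass 6/4).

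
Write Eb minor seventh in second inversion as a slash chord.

Ebm7/Bb

Second inversion of Eb minor seventh has the fifth (Bb) in the bass. As a slash chord: Ebm7/Bb.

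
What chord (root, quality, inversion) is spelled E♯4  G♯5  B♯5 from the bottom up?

E# minor, root position

Reducing to letter names: E#, G#, B#. These stack in thirds as E#–G#–B# — an E# minor triad.
E# is the root of E# minor; root in the bass means root position (figured bass 5/3).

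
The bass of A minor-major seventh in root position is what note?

A

A minor-major seventh is A–C–E–G#. Root position places the root in the bass: A.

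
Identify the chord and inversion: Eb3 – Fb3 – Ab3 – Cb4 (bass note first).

Fb major seventh, third inversion

The distinct note names are Eb, Fb, Ab, Cb. Stacked in thirds they read Fb–Ab–Cb–Eb, which is a major seventh chord on Fb.
With the seventh (Eb) in the bass, the chord is in third inversion (figured bass 4/2).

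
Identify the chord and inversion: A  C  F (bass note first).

F major, first inversion

The distinct note names are A, C, F. Stacked in thirds they read F–A–C, which is a major triad on F.
A is the third of F major; third in the bass means first inversion (figured bass 6).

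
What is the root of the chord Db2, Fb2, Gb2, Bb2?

Db, Fb, Gb, Bb are the tones of a Gb dominant seventh chord (Gb–Bb–Db–Fb), making Gb the root.

Gb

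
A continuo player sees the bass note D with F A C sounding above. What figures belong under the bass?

The notes D, F, A, C stack in thirds as D–F–A–C — a D minor seventh chord. The bass D is the root, so this is root position: figured 7.

7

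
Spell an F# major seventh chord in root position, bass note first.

F#, A#, C#, E#

The chord tones are F#–A#–C#–E#. With the root (F#) lowest for root position: F#, A#, C#, E#.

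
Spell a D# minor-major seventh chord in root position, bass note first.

Spelling D# minor-major seventh: D#–F#–A#–C##. In root position the root is bass, giving D#, F#, A#, C## from the bottom.

D#, F#, A#, C##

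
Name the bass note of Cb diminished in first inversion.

Cb diminished is Cb–Ebb–Gbb. First inversion places the third in the bass: Ebb.

Ebb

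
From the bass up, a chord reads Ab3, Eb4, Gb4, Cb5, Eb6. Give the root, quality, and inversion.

Ab minor seventh, root position

The pitch classes Ab, Eb, Gb, Cb arrange in thirds as Ab–Cb–Eb–Gb: an Ab minor seventh chord.
The lowest note is Ab, the root of the chord, so this is root position (figured bass 7).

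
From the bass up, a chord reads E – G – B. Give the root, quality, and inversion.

The pitch classes E, G, B arrange in thirds as E–G–B: an E minor triad.
With the root (E) in the bass, the chord is in root position (figured bass 5/3).

E minor, root position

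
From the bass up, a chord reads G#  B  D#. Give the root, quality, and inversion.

G# minor, root position

Reducing to letter names: G#, B, D#. These stack in thirds as G#–B–D# — a G# minor triad.
With the root (G#) in the bass, the chord is in root position (figured bass 5/3).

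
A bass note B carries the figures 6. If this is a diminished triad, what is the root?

G#

The figures 6 mean the third of the chord is in the bass. If B is the third of a diminished triad, the root is G# (chord tones G#–B–D).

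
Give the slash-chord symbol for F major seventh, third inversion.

Fmaj7/E

Third inversion of F major seventh has the seventh (E) in the bass. As a slash chord: Fmaj7/E.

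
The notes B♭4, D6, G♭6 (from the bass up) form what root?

Gb

Reordering Bb, D, Gb into stacked thirds gives Gb–Bb–D; the bottom of that stack, Gb, is the root.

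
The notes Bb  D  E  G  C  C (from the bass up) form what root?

C

Bb, D, E, G, C are the tones of a C dominant ninth chord (C–E–G–Bb–D), making C the root.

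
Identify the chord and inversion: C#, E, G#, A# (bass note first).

The pitch classes C#, E, G#, A# arrange in thirds as A#–C#–E–G#: an A# half-diminished seventh chord.
The lowest note is C#, the third of the chord, so this is first inversion (figured bass 6/5).

A# half-diminished seventh, first inversion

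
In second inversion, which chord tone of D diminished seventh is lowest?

In second inversion the fifth is lowest. For D diminished seventh (D–F–Ab–Cb) that is Ab.

Ab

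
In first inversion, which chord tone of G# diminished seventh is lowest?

In first inversion the third is lowest. For G# diminished seventh (G#–B–D–F) that is B.

B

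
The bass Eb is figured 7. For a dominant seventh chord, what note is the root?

The figures 7 mean the root of the chord is in the bass. If Eb is the root of a dominant seventh chord, the root is Eb (chord tones Eb–G–Bb–Db).

Eb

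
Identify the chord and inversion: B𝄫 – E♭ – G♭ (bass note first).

The distinct note names are Bbb, Eb, Gb. Stacked in thirds they read Eb–Gb–Bbb, which is a diminished triad on Eb.
With the fifth (Bbb) in the bass, the chord is in second inversion (figured bass 6/4).

Eb diminished, second inversion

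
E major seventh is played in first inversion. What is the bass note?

G#

In first inversion the third is lowest. For E major seventh (E–G#–B–D#) that is G#.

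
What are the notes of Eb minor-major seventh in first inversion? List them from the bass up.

Gb, Bb, D, Eb

Spelling Eb minor-major seventh: Eb–Gb–Bb–D. In first inversion the third is bass, giving Gb, Bb, D, Eb from the bottom.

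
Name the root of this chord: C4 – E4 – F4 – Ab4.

F

C, E, F, Ab are the tones of an F minor-major seventh chord (F–Ab–C–E), making F the root.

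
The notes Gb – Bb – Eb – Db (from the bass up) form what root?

Eb

Gb, Bb, Eb, Db are the tones of an Eb minor seventh chord (Eb–Gb–Bb–Db), making Eb the root.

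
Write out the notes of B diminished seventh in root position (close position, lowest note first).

Spelling B diminished seventh: B–D–F–Ab. In root position the root is bass, giving B, D, F, Ab from the bottom.

B, D, F, Ab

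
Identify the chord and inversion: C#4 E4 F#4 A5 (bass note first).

F# minor seventh, second inversion

The distinct note names are C#, E, F#, A. Stacked in thirds they read F#–A–C#–E, which is a minor seventh chord on F#.
With the fifth (C#) in the bass, the chord is in second inversion (figured bass 4/3).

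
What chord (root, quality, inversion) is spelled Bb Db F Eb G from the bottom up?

Eb dominant ninth, second inversion

The distinct note names are Bb, Db, F, Eb, G. Stacked in thirds they read Eb–G–Bb–Db–F, which is a dominant ninth chord on Eb.
With the fifth (Bb) in the bass, the chord is in second inversion.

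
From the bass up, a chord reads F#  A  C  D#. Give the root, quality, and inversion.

D# diminished seventh, first inversion

Reducing to letter names: F#, A, C, D#. These stack in thirds as D#–F#–A–C — a D# diminished seventh chord.
The lowest note is F#, the third of the chord, so this is first inversion (figured bass 6/5).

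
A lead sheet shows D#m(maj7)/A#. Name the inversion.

second inversion

D#m(maj7)/A# means D# minor-major seventh with A# in the bass. A# is the fifth of D# minor-major seventh (D#–F#–A#–C##), so this is second inversion.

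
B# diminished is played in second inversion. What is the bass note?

The fifth of B# diminished (B#–D#–F#) is F#; that is the bass in second inversion.

F#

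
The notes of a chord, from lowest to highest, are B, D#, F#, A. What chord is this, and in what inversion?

The pitch classes B, D#, F#, A arrange in thirds as B–D#–F#–A: a B dominant seventh chord.
B is the root of B dominant seventh; root in the bass means root position (figured bass 7).

B dominant seventh, root position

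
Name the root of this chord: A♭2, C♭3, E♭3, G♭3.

The distinct letter names are Ab, Cb, Eb, Gb. Arranged as a stack of thirds they read Ab–Cb–Eb–Gb, so Ab is the root (an Ab minor seventh chord).

Ab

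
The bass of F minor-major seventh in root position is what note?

In root position the root is lowest. For F minor-major seventh (F–Ab–C–E) that is F.

F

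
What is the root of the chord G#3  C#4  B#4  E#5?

C#

G#, C#, B#, E# are the tones of a C# major seventh chord (C#–E#–G#–B#), making C# the root.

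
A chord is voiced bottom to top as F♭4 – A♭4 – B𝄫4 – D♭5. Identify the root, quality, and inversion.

Bbb major seventh, second inversion

The pitch classes Fb, Ab, Bbb, Db arrange in thirds as Bbb–Db–Fb–Ab: a Bbb major seventh chord.
With the fifth (Fb) in the bass, the chord is in second inversion (figured bass 4/3).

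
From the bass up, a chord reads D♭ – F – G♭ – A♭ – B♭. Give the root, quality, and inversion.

The distinct note names are Db, F, Gb, Ab, Bb. Stacked in thirds they read Gb–Bb–Db–F–Ab, which is a major ninth chord on Gb.
Db is the fifth of Gb major ninth; fifth in the bass means second inversion.

Gb major ninth, second inversion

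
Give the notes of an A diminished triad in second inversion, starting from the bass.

The chord tones are A–C–Eb. With the fifth (Eb) lowest for second inversion: Eb, A, C.

Eb, A, C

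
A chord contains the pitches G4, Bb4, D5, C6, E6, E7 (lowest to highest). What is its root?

C

Reordering G, Bb, D, C, E into stacked thirds gives C–E–G–Bb–D; the bottom of that stack, C, is the root.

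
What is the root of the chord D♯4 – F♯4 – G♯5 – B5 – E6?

Reordering D#, F#, G#, B, E into stacked thirds gives E–G#–B–D#–F#; the bottom of that stack, E, is the root.

E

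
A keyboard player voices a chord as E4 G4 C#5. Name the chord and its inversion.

C# diminished, first inversion

Reducing to letter names: E, G, C#. These stack in thirds as C#–E–G — a C# diminished triad.
The lowest note is E, the third of the chord, so this is first inversion (figured bass 6).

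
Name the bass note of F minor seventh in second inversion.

In second inversion the fifth is lowest. For F minor seventh (F–Ab–C–Eb) that is C.

C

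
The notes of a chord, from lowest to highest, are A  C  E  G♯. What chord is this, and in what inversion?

The pitch classes A, C, E, G# arrange in thirds as A–C–E–G#: an A minor-major seventh chord.
A is the root of A minor-major seventh; root in the bass means root position (figured bass 7).

A minor-major seventh, root position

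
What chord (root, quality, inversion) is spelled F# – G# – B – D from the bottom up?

Reducing to letter names: F#, G#, B, D. These stack in thirds as G#–B–D–F# — a G# half-diminished seventh chord.
The lowest note is F#, the seventh of the chord, so this is third inversion (figured bass 4/2).

G# half-diminished seventh, third inversion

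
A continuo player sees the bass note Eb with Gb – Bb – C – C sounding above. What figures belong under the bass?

The notes Eb, Gb, Bb, C stack in thirds as C–Eb–Gb–Bb — a C half-diminished seventh chord. The bass Eb is the third, so this is first inversion: figured 6/5.

6/5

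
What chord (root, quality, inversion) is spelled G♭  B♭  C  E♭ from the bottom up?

Reducing to letter names: Gb, Bb, C, Eb. These stack in thirds as C–Eb–Gb–Bb — a C half-diminished seventh chord.
The lowest note is Gb, the fifth of the chord, so this is second inversion (figured bass 4/3).

C half-diminished seventh, second inversion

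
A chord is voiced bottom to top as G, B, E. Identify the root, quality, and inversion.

E minor, first inversion

Reducing to letter names: G, B, E. These stack in thirds as E–G–B — an E minor triad.
With the third (G) in the bass, the chord is in first inversion (figured bass 6).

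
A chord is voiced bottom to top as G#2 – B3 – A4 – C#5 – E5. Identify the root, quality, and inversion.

A major ninth, third inversion

Reducing to letter names: G#, B, A, C#, E. These stack in thirds as A–C#–E–G#–B — an A major ninth chord.
With the seventh (G#) in the bass, the chord is in third inversion.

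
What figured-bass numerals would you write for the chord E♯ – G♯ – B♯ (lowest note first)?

The notes E#, G#, B# stack in thirds as E#–G#–B# — an E# minor triad. The bass E# is the root, so this is root position: figured 5/3.

5/3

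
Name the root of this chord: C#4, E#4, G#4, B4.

C#

C#, E#, G#, B are the tones of a C# dominant seventh chord (C#–E#–G#–B), making C# the root.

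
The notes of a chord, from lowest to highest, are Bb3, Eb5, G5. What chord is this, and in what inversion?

The distinct note names are Bb, Eb, G. Stacked in thirds they read Eb–G–Bb, which is a major triad on Eb.
Bb is the fifth of Eb major; fifth in the bass means second inversion (figured bass 6/4).

Eb major, second inversion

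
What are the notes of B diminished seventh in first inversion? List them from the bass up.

B diminished seventh is B–D–F–Ab. First inversion puts the third (D) in the bass, with the remaining tones above: D, F, Ab, B.

D, F, Ab, B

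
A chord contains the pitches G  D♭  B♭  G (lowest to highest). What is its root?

G, Db, Bb are the tones of a G diminished triad (G–Bb–Db), making G the root.

G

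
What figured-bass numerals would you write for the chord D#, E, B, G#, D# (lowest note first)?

4/2

The notes D#, E, B, G# stack in thirds as E–G#–B–D# — an E major seventh chord. The bass D# is the seventh, so this is third inversion: figured 4/2.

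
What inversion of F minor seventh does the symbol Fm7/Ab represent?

first inversion

Fm7/Ab means F minor seventh with Ab in the bass. Ab is the third of F minor seventh (F–Ab–C–Eb), so this is first inversion.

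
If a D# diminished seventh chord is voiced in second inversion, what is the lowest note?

A

The fifth of D# diminished seventh (D#–F#–A–C) is A; that is the bass in second inversion.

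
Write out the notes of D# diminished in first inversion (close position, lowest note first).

D# diminished is D#–F#–A. First inversion puts the third (F#) in the bass, with the remaining tones above: F#, A, D#.

F#, A, D#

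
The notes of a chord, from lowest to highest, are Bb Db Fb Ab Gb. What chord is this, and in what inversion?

The pitch classes Bb, Db, Fb, Ab, Gb arrange in thirds as Gb–Bb–Db–Fb–Ab: a Gb dominant ninth chord.
The lowest note is Bb, the third of the chord, so this is first inversion.

Gb dominant ninth, first inversion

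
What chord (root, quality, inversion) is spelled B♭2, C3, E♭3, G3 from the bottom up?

The pitch classes Bb, C, Eb, G arrange in thirds as C–Eb–G–Bb: a C minor seventh chord.
The lowest note is Bb, the seventh of the chord, so this is third inversion (figured bass 4/2).

C minor seventh, third inversion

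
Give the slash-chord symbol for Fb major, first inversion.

Fb/Ab

First inversion of Fb major has the third (Ab) in the bass. As a slash chord: Fb/Ab.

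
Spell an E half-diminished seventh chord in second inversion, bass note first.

Bb, D, E, G

The chord tones are E–G–Bb–D. With the fifth (Bb) lowest for second inversion: Bb, D, E, G.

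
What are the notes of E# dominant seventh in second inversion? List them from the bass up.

B#, D#, E#, G##

The chord tones are E#–G##–B#–D#. With the fifth (B#) lowest for second inversion: B#, D#, E#, G##.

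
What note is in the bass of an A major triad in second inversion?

E

In second inversion the fifth is lowest. For A major (A–C#–E) that is E.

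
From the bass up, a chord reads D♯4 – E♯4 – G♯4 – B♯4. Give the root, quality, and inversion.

The pitch classes D#, E#, G#, B# arrange in thirds as E#–G#–B#–D#: an E# minor seventh chord.
The lowest note is D#, the seventh of the chord, so this is third inversion (figured bass 4/2).

E# minor seventh, third inversion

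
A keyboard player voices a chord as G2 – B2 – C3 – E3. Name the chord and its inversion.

C major seventh, second inversion

The pitch classes G, B, C, E arrange in thirds as C–E–G–B: a C major seventh chord.
With the fifth (G) in the bass, the chord is in second inversion (figured bass 4/3).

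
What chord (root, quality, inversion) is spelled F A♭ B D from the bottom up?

The pitch classes F, Ab, B, D arrange in thirds as B–D–F–Ab: a B diminished seventh chord.
F is the fifth of B diminished seventh; fifth in the bass means second inversion (figured bass 4/3).

B diminished seventh, second inversion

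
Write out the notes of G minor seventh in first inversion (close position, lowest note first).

G minor seventh is G–Bb–D–F. First inversion puts the third (Bb) in the bass, with the remaining tones above: Bb, D, F, G.

Bb, D, F, G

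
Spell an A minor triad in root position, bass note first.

A minor is A–C–E. Root position puts the root (A) in the bass, with the remaining tones above: A, C, E.

A, C, E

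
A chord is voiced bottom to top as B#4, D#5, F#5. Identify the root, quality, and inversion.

The distinct note names are B#, D#, F#. Stacked in thirds they read B#–D#–F#, which is a diminished triad on B#.
The lowest note is B#, the root of the chord, so this is root position (figured bass 5/3).

B# diminished, root position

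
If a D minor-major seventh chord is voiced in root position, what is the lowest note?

In root position the root is lowest. For D minor-major seventh (D–F–A–C#) that is D.

D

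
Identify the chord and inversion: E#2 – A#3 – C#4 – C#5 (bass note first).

The distinct note names are E#, A#, C#. Stacked in thirds they read A#–C#–E#, which is a minor triad on A#.
With the fifth (E#) in the bass, the chord is in second inversion (figured bass 6/4).

A# minor, second inversion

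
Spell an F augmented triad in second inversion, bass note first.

C#, F, A

The chord tones are F–A–C#. With the fifth (C#) lowest for second inversion: C#, F, A.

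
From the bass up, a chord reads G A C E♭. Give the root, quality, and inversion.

Reducing to letter names: G, A, C, Eb. These stack in thirds as A–C–Eb–G — an A half-diminished seventh chord.
The lowest note is G, the seventh of the chord, so this is third inversion (figured bass 4/2).

A half-diminished seventh, third inversion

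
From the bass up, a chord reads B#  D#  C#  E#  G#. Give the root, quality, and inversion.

The distinct note names are B#, D#, C#, E#, G#. Stacked in thirds they read C#–E#–G#–B#–D#, which is a major ninth chord on C#.
B# is the seventh of C# major ninth; seventh in the bass means third inversion.

C# major ninth, third inversion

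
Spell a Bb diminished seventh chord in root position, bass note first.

Bb diminished seventh is Bb–Db–Fb–Abb. Root position puts the root (Bb) in the bass, with the remaining tones above: Bb, Db, Fb, Abb.

Bb, Db, Fb, Abb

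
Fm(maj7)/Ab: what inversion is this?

Fm(maj7)/Ab means F minor-major seventh with Ab in the bass. Ab is the third of F minor-major seventh (F–Ab–C–E), so this is first inversion.

first inversion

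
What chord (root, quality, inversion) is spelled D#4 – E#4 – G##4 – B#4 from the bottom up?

E# dominant seventh, third inversion

The distinct note names are D#, E#, G##, B#. Stacked in thirds they read E#–G##–B#–D#, which is a dominant seventh chord on E#.
With the seventh (D#) in the bass, the chord is in third inversion (figured bass 4/2).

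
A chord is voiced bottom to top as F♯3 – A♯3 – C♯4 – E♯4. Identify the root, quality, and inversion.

F# major seventh, root position

Reducing to letter names: F#, A#, C#, E#. These stack in thirds as F#–A#–C#–E# — an F# major seventh chord.
F# is the root of F# major seventh; root in the bass means root position (figured bass 7).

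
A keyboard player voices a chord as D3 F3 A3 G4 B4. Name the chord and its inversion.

Reducing to letter names: D, F, A, G, B. These stack in thirds as G–B–D–F–A — a G dominant ninth chord.
With the fifth (D) in the bass, the chord is in second inversion.

G dominant ninth, second inversion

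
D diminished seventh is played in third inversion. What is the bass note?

D diminished seventh is D–F–Ab–Cb. Third inversion places the seventh in the bass: Cb.

Cb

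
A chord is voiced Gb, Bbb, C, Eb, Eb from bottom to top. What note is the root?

The distinct letter names are Gb, Bbb, C, Eb. Arranged as a stack of thirds they read C–Eb–Gb–Bbb, so C is the root (a C diminished seventh chord).

C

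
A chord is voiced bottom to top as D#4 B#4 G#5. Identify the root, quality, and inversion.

G# major, second inversion

The pitch classes D#, B#, G# arrange in thirds as G#–B#–D#: a G# major triad.
With the fifth (D#) in the bass, the chord is in second inversion (figured bass 6/4).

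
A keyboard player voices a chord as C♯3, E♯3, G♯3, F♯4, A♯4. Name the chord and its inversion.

Reducing to letter names: C#, E#, G#, F#, A#. These stack in thirds as F#–A#–C#–E#–G# — an F# major ninth chord.
With the fifth (C#) in the bass, the chord is in second inversion.

F# major ninth, second inversion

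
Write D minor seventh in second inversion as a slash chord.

Dm7/A

Second inversion of D minor seventh has the fifth (A) in the bass. As a slash chord: Dm7/A.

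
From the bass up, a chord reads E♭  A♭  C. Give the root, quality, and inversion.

Reducing to letter names: Eb, Ab, C. These stack in thirds as Ab–C–Eb — an Ab major triad.
The lowest note is Eb, the fifth of the chord, so this is second inversion (figured bass 6/4).

Ab major, second inversion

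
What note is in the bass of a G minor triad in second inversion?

The fifth of G minor (G–Bb–D) is D; that is the bass in second inversion.

D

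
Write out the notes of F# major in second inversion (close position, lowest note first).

F# major is F#–A#–C#. Second inversion puts the fifth (C#) in the bass, with the remaining tones above: C#, F#, A#.

C#, F#, A#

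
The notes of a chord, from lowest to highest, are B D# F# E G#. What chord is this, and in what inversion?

Reducing to letter names: B, D#, F#, E, G#. These stack in thirds as E–G#–B–D#–F# — an E major ninth chord.
With the fifth (B) in the bass, the chord is in second inversion.

E major ninth, second inversion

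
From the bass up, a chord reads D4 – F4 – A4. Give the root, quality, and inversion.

The pitch classes D, F, A arrange in thirds as D–F–A: a D minor triad.
The lowest note is D, the root of the chord, so this is root position (figured bass 5/3).

D minor, root position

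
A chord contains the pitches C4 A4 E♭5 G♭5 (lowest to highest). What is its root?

The distinct letter names are C, A, Eb, Gb. Arranged as a stack of thirds they read A–C–Eb–Gb, so A is the root (an A diminished seventh chord).

A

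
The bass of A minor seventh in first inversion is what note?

C

In first inversion the third is lowest. For A minor seventh (A–C–E–G) that is C.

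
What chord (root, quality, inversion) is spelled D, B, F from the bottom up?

B diminished, first inversion

The distinct note names are D, B, F. Stacked in thirds they read B–D–F, which is a diminished triad on B.
With the third (D) in the bass, the chord is in first inversion (figured bass 6).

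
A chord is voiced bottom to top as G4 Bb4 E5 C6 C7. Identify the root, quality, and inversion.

The distinct note names are G, Bb, E, C. Stacked in thirds they read C–E–G–Bb, which is a dominant seventh chord on C.
G is the fifth of C dominant seventh; fifth in the bass means second inversion (figured bass 4/3).

C dominant seventh, second inversion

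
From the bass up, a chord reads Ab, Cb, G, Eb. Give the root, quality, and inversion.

The distinct note names are Ab, Cb, G, Eb. Stacked in thirds they read Ab–Cb–Eb–G, which is a minor-major seventh chord on Ab.
Ab is the root of Ab minor-major seventh; root in the bass means root position (figured bass 7).

Ab minor-major seventh, root position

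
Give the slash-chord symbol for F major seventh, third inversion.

Third inversion of F major seventh has the seventh (E) in the bass. As a slash chord: Fmaj7/E.

Fmaj7/E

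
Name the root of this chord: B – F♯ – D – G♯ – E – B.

E

Reordering B, F#, D, G#, E into stacked thirds gives E–G#–B–D–F#; the bottom of that stack, E, is the root.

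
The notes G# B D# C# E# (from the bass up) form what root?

The distinct letter names are G#, B, D#, C#, E#. Arranged as a stack of thirds they read C#–E#–G#–B–D#, so C# is the root (a C# dominant ninth chord).

C#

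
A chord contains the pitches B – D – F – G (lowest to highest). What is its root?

G

The distinct letter names are B, D, F, G. Arranged as a stack of thirds they read G–B–D–F, so G is the root (a G dominant seventh chord).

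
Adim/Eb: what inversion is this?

Adim/Eb means A diminished with Eb in the bass. Eb is the fifth of A diminished (A–C–Eb), so this is second inversion.

second inversion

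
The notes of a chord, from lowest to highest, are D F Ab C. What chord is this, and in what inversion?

D half-diminished seventh, root position

The pitch classes D, F, Ab, C arrange in thirds as D–F–Ab–C: a D half-diminished seventh chord.
The lowest note is D, the root of the chord, so this is root position (figured bass 7).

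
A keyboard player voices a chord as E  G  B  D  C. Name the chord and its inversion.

C major ninth, first inversion

The pitch classes E, G, B, D, C arrange in thirds as C–E–G–B–D: a C major ninth chord.
With the third (E) in the bass, the chord is in first inversion.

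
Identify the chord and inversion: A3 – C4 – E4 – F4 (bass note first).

The distinct note names are A, C, E, F. Stacked in thirds they read F–A–C–E, which is a major seventh chord on F.
With the third (A) in the bass, the chord is in first inversion (figured bass 6/5).

F major seventh, first inversion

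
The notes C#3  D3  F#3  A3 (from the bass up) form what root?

D

C#, D, F#, A are the tones of a D major seventh chord (D–F#–A–C#), making D the root.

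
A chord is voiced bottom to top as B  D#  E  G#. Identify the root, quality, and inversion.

The distinct note names are B, D#, E, G#. Stacked in thirds they read E–G#–B–D#, which is a major seventh chord on E.
B is the fifth of E major seventh; fifth in the bass means second inversion (figured bass 4/3).

E major seventh, second inversion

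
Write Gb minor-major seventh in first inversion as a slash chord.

Gbm(maj7)/Bbb

First inversion of Gb minor-major seventh has the third (Bbb) in the bass. As a slash chord: Gbm(maj7)/Bbb.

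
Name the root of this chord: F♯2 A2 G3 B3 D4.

The distinct letter names are F#, A, G, B, D. Arranged as a stack of thirds they read G–B–D–F#–A, so G is the root (a G major ninth chord).

G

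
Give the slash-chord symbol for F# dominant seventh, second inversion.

Second inversion of F# dominant seventh has the fifth (C#) in the bass. As a slash chord: F#7/C#.

F#7/C#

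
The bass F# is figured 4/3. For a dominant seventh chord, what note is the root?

The figures 4/3 mean the fifth of the chord is in the bass. If F# is the fifth of a dominant seventh chord, the root is B (chord tones B–D#–F#–A).

B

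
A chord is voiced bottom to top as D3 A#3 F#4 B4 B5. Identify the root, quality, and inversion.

Reducing to letter names: D, A#, F#, B. These stack in thirds as B–D–F#–A# — a B minor-major seventh chord.
With the third (D) in the bass, the chord is in first inversion (figured bass 6/5).

B minor-major seventh, first inversion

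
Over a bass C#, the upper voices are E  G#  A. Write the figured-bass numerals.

The notes C#, E, G#, A stack in thirds as A–C#–E–G# — an A major seventh chord. The bass C# is the third, so this is first inversion: figured 6/5.

6/5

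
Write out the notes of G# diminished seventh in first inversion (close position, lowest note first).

G# diminished seventh is G#–B–D–F. First inversion puts the third (B) in the bass, with the remaining tones above: B, D, F, G#.

B, D, F, G#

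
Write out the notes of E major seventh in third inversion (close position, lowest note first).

Spelling E major seventh: E–G#–B–D#. In third inversion the seventh is bass, giving D#, E, G#, B from the bottom.

D#, E, G#, B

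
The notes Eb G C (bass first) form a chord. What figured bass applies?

The notes Eb, G, C stack in thirds as C–Eb–G — a C minor triad. The bass Eb is the third, so this is first inversion: figured 6.

6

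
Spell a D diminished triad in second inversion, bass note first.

Ab, D, F

The chord tones are D–F–Ab. With the fifth (Ab) lowest for second inversion: Ab, D, F.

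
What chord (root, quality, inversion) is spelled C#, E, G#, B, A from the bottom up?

The distinct note names are C#, E, G#, B, A. Stacked in thirds they read A–C#–E–G#–B, which is a major ninth chord on A.
C# is the third of A major ninth; third in the bass means first inversion.

A major ninth, first inversion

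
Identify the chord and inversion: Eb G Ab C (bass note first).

Ab major seventh, second inversion

The distinct note names are Eb, G, Ab, C. Stacked in thirds they read Ab–C–Eb–G, which is a major seventh chord on Ab.
With the fifth (Eb) in the bass, the chord is in second inversion (figured bass 4/3).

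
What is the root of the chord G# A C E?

The distinct letter names are G#, A, C, E. Arranged as a stack of thirds they read A–C–E–G#, so A is the root (an A minor-major seventh chord).

A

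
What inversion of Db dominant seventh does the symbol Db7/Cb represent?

third inversion

Db7/Cb means Db dominant seventh with Cb in the bass. Cb is the seventh of Db dominant seventh (Db–F–Ab–Cb), so this is third inversion.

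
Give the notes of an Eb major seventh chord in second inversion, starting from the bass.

Bb, D, Eb, G

Spelling Eb major seventh: Eb–G–Bb–D. In second inversion the fifth is bass, giving Bb, D, Eb, G from the bottom.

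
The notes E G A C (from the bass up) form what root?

A

Reordering E, G, A, C into stacked thirds gives A–C–E–G; the bottom of that stack, A, is the root.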